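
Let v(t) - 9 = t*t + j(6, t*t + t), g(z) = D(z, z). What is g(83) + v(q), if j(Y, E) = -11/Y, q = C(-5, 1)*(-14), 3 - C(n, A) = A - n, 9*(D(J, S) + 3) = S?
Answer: 31993/18 ≈ 1777.4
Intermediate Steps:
D(J, S) = -3 + S/9
g(z) = -3 + z/9
C(n, A) = 3 + n - A (C(n, A) = 3 - (A - n) = 3 + (n - A) = 3 + n - A)
q = 42 (q = (3 - 5 - 1*1)*(-14) = (3 - 5 - 1)*(-14) = -3*(-14) = 42)
v(t) = 43/6 + t² (v(t) = 9 + (t*t - 11/6) = 9 + (t² - 11*⅙) = 9 + (t² - 11/6) = 9 + (-11/6 + t²) = 43/6 + t²)
g(83) + v(q) = (-3 + (⅑)*83) + (43/6 + 42²) = (-3 + 83/9) + (43/6 + 1764) = 56/9 + 10627/6 = 31993/18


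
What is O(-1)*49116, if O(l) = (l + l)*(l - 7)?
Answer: 785856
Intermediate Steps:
O(l) = 2*l*(-7 + l) (O(l) = (2*l)*(-7 + l) = 2*l*(-7 + l))
O(-1)*49116 = (2*(-1)*(-7 - 1))*49116 = (2*(-1)*(-8))*49116 = 16*49116 = 785856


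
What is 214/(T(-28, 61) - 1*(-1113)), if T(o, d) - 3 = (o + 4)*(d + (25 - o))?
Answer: -107/810 ≈ -0.13210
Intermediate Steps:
T(o, d) = 3 + (4 + o)*(25 + d - o) (T(o, d) = 3 + (o + 4)*(d + (25 - o)) = 3 + (4 + o)*(25 + d - o))
214/(T(-28, 61) - 1*(-1113)) = 214/((103 - 1*(-28)² + 4*61 + 21*(-28) + 61*(-28)) - 1*(-1113)) = 214/((103 - 1*784 + 244 - 588 - 1708) + 1113) = 214/((103 - 784 + 244 - 588 - 1708) + 1113) = 214/(-2733 + 1113) = 214/(-1620) = 214*(-1/1620) = -107/810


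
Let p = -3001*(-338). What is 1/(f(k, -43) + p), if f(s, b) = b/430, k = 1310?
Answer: 10/10143379 ≈ 9.8586e-7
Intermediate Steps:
f(s, b) = b/430 (f(s, b) = b*(1/430) = b/430)
p = 1014338
1/(f(k, -43) + p) = 1/((1/430)*(-43) + 1014338) = 1/(-⅒ + 1014338) = 1/(10143379/10) = 10/10143379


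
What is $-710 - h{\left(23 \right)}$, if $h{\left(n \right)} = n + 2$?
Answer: $-735$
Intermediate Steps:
$h{\left(n \right)} = 2 + n$
$-710 - h{\left(23 \right)} = -710 - \left(2 + 23\right) = -710 - 25 = -735$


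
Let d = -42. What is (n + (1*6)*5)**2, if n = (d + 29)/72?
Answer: 4609609/5184 ≈ 889.20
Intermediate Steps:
n = -13/72 (n = (-42 + 29)/72 = -13*1/72 = -13/72 ≈ -0.18056)
(n + (1*6)*5)**2 = (-13/72 + (1*6)*5)**2 = (-13/72 + 6*5)**2 = (-13/72 + 30)**2 = (2147/72)**2 = 4609609/5184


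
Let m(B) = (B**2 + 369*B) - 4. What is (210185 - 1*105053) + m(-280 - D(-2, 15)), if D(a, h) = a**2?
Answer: 80988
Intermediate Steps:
m(B) = -4 + B**2 + 369*B
(210185 - 1*105053) + m(-280 - D(-2, 15)) = (210185 - 1*105053) + (-4 + (-280 - 1*(-2)**2)**2 + 369*(-280 - 1*(-2)**2)) = (210185 - 105053) + (-4 + (-280 - 1*4)**2 + 369*(-280 - 1*4)) = 105132 + (-4 + (-280 - 4)**2 + 369*(-280 - 4)) = 105132 + (-4 + (-284)**2 + 369*(-284)) = 105132 + (-4 + 80656 - 104796) = 105132 - 24144 = 80988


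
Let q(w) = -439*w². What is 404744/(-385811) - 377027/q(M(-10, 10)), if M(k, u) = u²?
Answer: -1631364996103/1693710290000 ≈ -0.96319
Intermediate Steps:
404744/(-385811) - 377027/q(M(-10, 10)) = 404744/(-385811) - 377027/((-439*(10²)²)) = 404744*(-1/385811) - 377027/((-439*100²)) = -404744/385811 - 377027/((-439*10000)) = -404744/385811 - 377027/(-4390000) = -404744/385811 - 377027*(-1/4390000) = -404744/385811 + 377027/4390000 = -1631364996103/1693710290000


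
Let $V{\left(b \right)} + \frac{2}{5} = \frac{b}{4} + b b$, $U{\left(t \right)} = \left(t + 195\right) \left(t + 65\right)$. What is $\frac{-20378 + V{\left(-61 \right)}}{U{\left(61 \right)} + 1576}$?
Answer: $- \frac{333453}{676640} \approx -0.49281$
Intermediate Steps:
$U{\left(t \right)} = \left(65 + t\right) \left(195 + t\right)$ ($U{\left(t \right)} = \left(195 + t\right) \left(65 + t\right) = \left(65 + t\right) \left(195 + t\right)$)
$V{\left(b \right)} = - \frac{2}{5} + b^{2} + \frac{b}{4}$ ($V{\left(b \right)} = - \frac{2}{5} + \left(\frac{b}{4} + b b\right) = - \frac{2}{5} + \left(b \frac{1}{4} + b^{2}\right) = - \frac{2}{5} + \left(\frac{b}{4} + b^{2}\right) = - \frac{2}{5} + \left(b^{2} + \frac{b}{4}\right) = - \frac{2}{5} + b^{2} + \frac{b}{4}$)
$\frac{-20378 + V{\left(-61 \right)}}{U{\left(61 \right)} + 1576} = \frac{-20378 + \left(- \frac{2}{5} + \left(-61\right)^{2} + \frac{1}{4} \left(-61\right)\right)}{\left(12675 + 61^{2} + 260 \cdot 61\right) + 1576} = \frac{-20378 - - \frac{74107}{20}}{\left(12675 + 3721 + 15860\right) + 1576} = \frac{-20378 + \frac{74107}{20}}{32256 + 1576} = - \frac{333453}{20 \cdot 33832} = \left(- \frac{333453}{20}\right) \frac{1}{33832} = - \frac{333453}{676640}$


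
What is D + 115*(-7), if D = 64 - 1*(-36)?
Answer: -705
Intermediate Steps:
D = 100 (D = 64 + 36 = 100)
D + 115*(-7) = 100 + 115*(-7) = 100 - 805 = -705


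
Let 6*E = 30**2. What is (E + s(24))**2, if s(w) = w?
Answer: 30276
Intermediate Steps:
E = 150 (E = (1/6)*30**2 = (1/6)*900 = 150)
(E + s(24))**2 = (150 + 24)**2 = 174**2 = 30276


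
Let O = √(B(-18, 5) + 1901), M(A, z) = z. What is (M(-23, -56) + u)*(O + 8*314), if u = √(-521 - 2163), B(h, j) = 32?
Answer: -2*(28 - I*√671)*(2512 + √1933) ≈ -1.4313e+5 + 1.3242e+5*I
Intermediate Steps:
u = 2*I*√671 (u = √(-2684) = 2*I*√671 ≈ 51.807*I)
O = √1933 (O = √(32 + 1901) = √1933 ≈ 43.966)
(M(-23, -56) + u)*(O + 8*314) = (-56 + 2*I*√671)*(√1933 + 8*314) = (-56 + 2*I*√671)*(√1933 + 2512) = (-56 + 2*I*√671)*(2512 + √1933)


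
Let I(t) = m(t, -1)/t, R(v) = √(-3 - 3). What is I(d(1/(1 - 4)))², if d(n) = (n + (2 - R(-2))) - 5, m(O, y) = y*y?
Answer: 9/(10 + 3*I*√6)² ≈ 0.017457 - 0.055773*I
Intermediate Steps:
R(v) = I*√6 (R(v) = √(-6) = I*√6)
m(O, y) = y²
d(n) = -3 + n - I*√6 (d(n) = (n + (2 - I*√6)) - 5 = (2 + n - I*√6) - 5 = -3 + n - I*√6)
I(t) = 1/t (I(t) = (-1)²/t = 1/t)
I(d(1/(1 - 4)))² = (1/(-3 + 1/(1 - 4) - I*√6))² = (1/(-3 + 1/(-3) - I*√6))² = (1/(-3 - ⅓ - I*√6))² = (1/(-10/3 - I*√6))² = (-10/3 - I*√6)⁻²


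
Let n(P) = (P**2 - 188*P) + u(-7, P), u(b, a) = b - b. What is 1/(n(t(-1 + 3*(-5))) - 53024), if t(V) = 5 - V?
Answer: -1/56531 ≈ -1.7689e-5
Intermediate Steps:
u(b, a) = 0
n(P) = P**2 - 188*P (n(P) = (P**2 - 188*P) + 0 = P**2 - 188*P)
1/(n(t(-1 + 3*(-5))) - 53024) = 1/((5 - (-1 + 3*(-5)))*(-188 + (5 - (-1 + 3*(-5)))) - 53024) = 1/((5 - (-1 - 15))*(-188 + (5 - (-1 - 15))) - 53024) = 1/((5 - 1*(-16))*(-188 + (5 - 1*(-16))) - 53024) = 1/((5 + 16)*(-188 + (5 + 16)) - 53024) = 1/(21*(-188 + 21) - 53024) = 1/(21*(-167) - 53024) = 1/(-3507 - 53024) = 1/(-56531) = -1/56531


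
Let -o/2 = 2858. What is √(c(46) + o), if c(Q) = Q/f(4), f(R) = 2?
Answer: I*√5693 ≈ 75.452*I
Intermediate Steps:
o = -5716 (o = -2*2858 = -5716)
c(Q) = Q/2
√(c(46) + o) = √((½)*46 - 5716) = √(23 - 5716) = √(-5693) = I*√5693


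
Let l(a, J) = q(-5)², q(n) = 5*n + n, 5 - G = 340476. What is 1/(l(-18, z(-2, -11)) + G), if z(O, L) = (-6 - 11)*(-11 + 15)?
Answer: -1/339571 ≈ -2.9449e-6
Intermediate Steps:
G = -340471 (G = 5 - 1*340476 = 5 - 340476 = -340471)
q(n) = 6*n
z(O, L) = -68 (z(O, L) = -17*4 = -68)
l(a, J) = 900 (l(a, J) = (6*(-5))² = (-30)² = 900)
1/(l(-18, z(-2, -11)) + G) = 1/(900 - 340471) = 1/(-339571) = -1/339571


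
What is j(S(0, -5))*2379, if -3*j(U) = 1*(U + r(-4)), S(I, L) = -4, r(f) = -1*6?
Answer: 7930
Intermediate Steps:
r(f) = -6
j(U) = 2 - U/3 (j(U) = -(U - 6)/3 = -(-6 + U)/3 = 2 - U/3)
j(S(0, -5))*2379 = (2 - ⅓*(-4))*2379 = (2 + 4/3)*2379 = (10/3)*2379 = 7930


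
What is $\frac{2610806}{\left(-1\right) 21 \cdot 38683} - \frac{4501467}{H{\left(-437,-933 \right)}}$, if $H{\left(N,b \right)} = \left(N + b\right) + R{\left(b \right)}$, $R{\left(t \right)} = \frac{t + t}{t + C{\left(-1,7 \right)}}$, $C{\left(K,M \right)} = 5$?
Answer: $\frac{1695067934855902}{515632282221} \approx 3287.4$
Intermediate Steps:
$R{\left(t \right)} = \frac{2 t}{5 + t}$ ($R{\left(t \right)} = \frac{t + t}{t + 5} = \frac{2 t}{5 + t}$)
$H{\left(N,b \right)} = N + b + \frac{2 b}{5 + b}$ ($H{\left(N,b \right)} = \left(N + b\right) + \frac{2 b}{5 + b} = N + b + \frac{2 b}{5 + b}$)
$\frac{2610806}{\left(-1\right) 21 \cdot 38683} - \frac{4501467}{H{\left(-437,-933 \right)}} = \frac{2610806}{\left(-1\right) 21 \cdot 38683} - \frac{4501467}{\frac{1}{5 - 933} \left(2 \left(-933\right) + \left(5 - 933\right) \left(-437 - 933\right)\right)} = \frac{2610806}{\left(-21\right) 38683} - \frac{4501467}{\frac{1}{-928} \left(-1866 - -1271360\right)} = \frac{2610806}{-812343} - \frac{4501467}{\left(- \frac{1}{928}\right) \left(-1866 + 1271360\right)} = 2610806 \left(- \frac{1}{812343}\right) - \frac{4501467}{\left(- \frac{1}{928}\right) 1269494} = - \frac{2610806}{812343} - \frac{4501467}{- \frac{634747}{464}} = - \frac{2610806}{812343} - - \frac{2088680688}{634747} = - \frac{2610806}{812343} + \frac{2088680688}{634747} = \frac{1695067934855902}{515632282221}$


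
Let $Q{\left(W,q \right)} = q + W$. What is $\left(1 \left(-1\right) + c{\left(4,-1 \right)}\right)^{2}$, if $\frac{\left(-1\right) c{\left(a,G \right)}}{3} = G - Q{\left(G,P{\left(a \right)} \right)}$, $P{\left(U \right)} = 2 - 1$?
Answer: $4$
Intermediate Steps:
$P{\left(U \right)} = 1$ ($P{\left(U \right)} = 2 - 1 = 1$)
$Q{\left(W,q \right)} = W + q$
$c{\left(a,G \right)} = 3$ ($c{\left(a,G \right)} = - 3 \left(G - \left(G + 1\right)\right) = - 3 \left(G - \left(1 + G\right)\right) = \left(-3\right) \left(-1\right) = 3$)
$\left(1 \left(-1\right) + c{\left(4,-1 \right)}\right)^{2} = \left(1 \left(-1\right) + 3\right)^{2} = \left(-1 + 3\right)^{2} = 2^{2} = 4$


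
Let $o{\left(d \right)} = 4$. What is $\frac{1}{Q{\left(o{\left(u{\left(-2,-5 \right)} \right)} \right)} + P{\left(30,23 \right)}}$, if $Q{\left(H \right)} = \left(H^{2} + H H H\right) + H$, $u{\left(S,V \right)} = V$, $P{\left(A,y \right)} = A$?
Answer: $\frac{1}{114} \approx 0.0087719$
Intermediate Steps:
$Q{\left(H \right)} = H + H^{2} + H^{3}$ ($Q{\left(H \right)} = \left(H^{2} + H^{2} H\right) + H = \left(H^{2} + H^{3}\right) + H = H + H^{2} + H^{3}$)
$\frac{1}{Q{\left(o{\left(u{\left(-2,-5 \right)} \right)} \right)} + P{\left(30,23 \right)}} = \frac{1}{4 \left(1 + 4 + 4^{2}\right) + 30} = \frac{1}{4 \left(1 + 4 + 16\right) + 30} = \frac{1}{4 \cdot 21 + 30} = \frac{1}{84 + 30} = \frac{1}{114}$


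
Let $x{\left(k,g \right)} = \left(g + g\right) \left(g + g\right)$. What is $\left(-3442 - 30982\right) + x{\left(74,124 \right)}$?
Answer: $27080$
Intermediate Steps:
$x{\left(k,g \right)} = 4 g^{2}$ ($x{\left(k,g \right)} = 2 g 2 g = 4 g^{2}$)
$\left(-3442 - 30982\right) + x{\left(74,124 \right)} = \left(-3442 - 30982\right) + 4 \cdot 124^{2} = -34424 + 4 \cdot 15376 = -34424 + 61504 = 27080$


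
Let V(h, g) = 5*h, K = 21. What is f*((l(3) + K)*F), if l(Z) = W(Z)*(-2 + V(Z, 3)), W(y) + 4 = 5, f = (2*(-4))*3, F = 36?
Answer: -29376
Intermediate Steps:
f = -24 (f = -8*3 = -24)
W(y) = 1 (W(y) = -4 + 5 = 1)
l(Z) = -2 + 5*Z (l(Z) = 1*(-2 + 5*Z) = -2 + 5*Z)
f*((l(3) + K)*F) = -24*((-2 + 5*3) + 21)*36 = -24*((-2 + 15) + 21)*36 = -24*(13 + 21)*36 = -816*36 = -24*1224 = -29376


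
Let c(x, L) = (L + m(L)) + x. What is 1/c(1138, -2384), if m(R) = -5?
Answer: -1/1251 ≈ -0.00079936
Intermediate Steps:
c(x, L) = -5 + L + x (c(x, L) = (L - 5) + x = (-5 + L) + x = -5 + L + x)
1/c(1138, -2384) = 1/(-5 - 2384 + 1138) = 1/(-1251) = -1/1251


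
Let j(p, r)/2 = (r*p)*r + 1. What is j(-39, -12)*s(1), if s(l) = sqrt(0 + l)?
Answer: -11230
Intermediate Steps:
s(l) = sqrt(l)
j(p, r) = 2 + 2*p*r**2 (j(p, r) = 2*((r*p)*r + 1) = 2*((p*r)*r + 1) = 2*(p*r**2 + 1) = 2*(1 + p*r**2) = 2 + 2*p*r**2)
j(-39, -12)*s(1) = (2 + 2*(-39)*(-12)**2)*sqrt(1) = (2 + 2*(-39)*144)*1 = (2 - 11232)*1 = -11230*1 = -11230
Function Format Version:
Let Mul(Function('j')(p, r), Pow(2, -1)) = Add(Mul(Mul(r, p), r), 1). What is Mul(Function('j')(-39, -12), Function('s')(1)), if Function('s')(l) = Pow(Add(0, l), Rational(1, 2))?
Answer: -11230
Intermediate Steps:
Function('s')(l) = Pow(l, Rational(1, 2))
Function('j')(p, r) = Add(2, Mul(2, p, Pow(r, 2))) (Function('j')(p, r) = Mul(2, Add(Mul(Mul(r, p), r), 1)) = Mul(2, Add(Mul(Mul(p, r), r), 1)) = Mul(2, Add(Mul(p, Pow(r, 2)), 1)) = Mul(2, Add(1, Mul(p, Pow(r, 2)))) = Add(2, Mul(2, p, Pow(r, 2))))
Mul(Function('j')(-39, -12), Function('s')(1)) = Mul(Add(2, Mul(2, -39, Pow(-12, 2))), Pow(1, Rational(1, 2))) = Mul(Add(2, Mul(2, -39, 144)), 1) = Mul(Add(2, -11232), 1) = Mul(-11230, 1) = -11230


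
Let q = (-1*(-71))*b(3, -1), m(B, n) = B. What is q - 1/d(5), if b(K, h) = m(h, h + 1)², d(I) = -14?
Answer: 995/14 ≈ 71.071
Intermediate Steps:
b(K, h) = h²
q = 71 (q = -1*(-71)*(-1)² = 71*1 = 71)
q - 1/d(5) = 71 - 1/(-14) = 71 - 1*(-1/14) = 71 + 1/14 = 995/14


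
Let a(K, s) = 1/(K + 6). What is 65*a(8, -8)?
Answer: 65/14 ≈ 4.6429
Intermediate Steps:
a(K, s) = 1/(6 + K)
65*a(8, -8) = 65/(6 + 8) = 65/14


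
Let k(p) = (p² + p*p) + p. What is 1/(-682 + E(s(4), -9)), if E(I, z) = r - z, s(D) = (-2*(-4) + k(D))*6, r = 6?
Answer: -1/667 ≈ -0.0014993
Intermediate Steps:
k(p) = p + 2*p² (k(p) = (p² + p²) + p = 2*p² + p = p + 2*p²)
s(D) = 48 + 6*D*(1 + 2*D) (s(D) = (-2*(-4) + D*(1 + 2*D))*6 = (8 + D*(1 + 2*D))*6 = 48 + 6*D*(1 + 2*D))
E(I, z) = 6 - z
1/(-682 + E(s(4), -9)) = 1/(-682 + (6 - 1*(-9))) = 1/(-682 + (6 + 9)) = 1/(-682 + 15) = 1/(-667) = -1/667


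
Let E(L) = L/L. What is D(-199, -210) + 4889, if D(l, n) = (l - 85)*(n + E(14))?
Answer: 64245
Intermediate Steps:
E(L) = 1
D(l, n) = (1 + n)*(-85 + l) (D(l, n) = (l - 85)*(n + 1) = (-85 + l)*(1 + n) = (1 + n)*(-85 + l))
D(-199, -210) + 4889 = (-85 - 199 - 85*(-210) - 199*(-210)) + 4889 = (-85 - 199 + 17850 + 41790) + 4889 = 59356 + 4889 = 64245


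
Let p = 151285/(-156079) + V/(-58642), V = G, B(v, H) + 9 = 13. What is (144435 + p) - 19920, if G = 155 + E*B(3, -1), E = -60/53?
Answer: 60401454983130375/485097590054 ≈ 1.2451e+5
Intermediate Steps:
B(v, H) = 4 (B(v, H) = -9 + 13 = 4)
E = -60/53 (E = -60*1/53 = -60/53 ≈ -1.1321)
G = 7975/53 (G = 155 - 60/53*4 = 155 - 240/53 = 7975/53 ≈ 150.47)
V = 7975/53 ≈ 150.47
p = -471442443435/485097590054 (p = 151285/(-156079) + (7975/53)/(-58642) = 151285*(-1/156079) + (7975/53)*(-1/58642) = -151285/156079 - 7975/3108026 = -471442443435/485097590054 ≈ -0.97185)
(144435 + p) - 19920 = (144435 - 471442443435/485097590054) - 19920 = 70064598977006055/485097590054 - 19920 = 60401454983130375/485097590054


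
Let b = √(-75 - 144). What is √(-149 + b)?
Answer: √(-149 + I*√219) ≈ 0.60543 + 12.222*I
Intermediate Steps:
b = I*√219 (b = √(-219) = I*√219 ≈ 14.799*I)
√(-149 + b) = √(-149 + I*√219)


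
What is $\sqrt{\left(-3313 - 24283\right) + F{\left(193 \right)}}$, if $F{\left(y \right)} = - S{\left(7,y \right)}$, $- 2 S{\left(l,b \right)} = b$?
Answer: $\frac{9 i \sqrt{1358}}{2} \approx 165.83 i$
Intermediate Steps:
$S{\left(l,b \right)} = - \frac{b}{2}$
$F{\left(y \right)} = \frac{y}{2}$ ($F{\left(y \right)} = - \frac{\left(-1\right) y}{2} = \frac{y}{2}$)
$\sqrt{\left(-3313 - 24283\right) + F{\left(193 \right)}} = \sqrt{\left(-3313 - 24283\right) + \frac{1}{2} \cdot 193} = \sqrt{-27596 + \frac{193}{2}} = \sqrt{- \frac{54999}{2}} = \frac{9 i \sqrt{1358}}{2}$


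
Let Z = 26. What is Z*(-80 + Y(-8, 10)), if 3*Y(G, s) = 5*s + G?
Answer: -1716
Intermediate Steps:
Y(G, s) = G/3 + 5*s/3 (Y(G, s) = (5*s + G)/3 = (G + 5*s)/3 = G/3 + 5*s/3)
Z*(-80 + Y(-8, 10)) = 26*(-80 + ((⅓)*(-8) + (5/3)*10)) = 26*(-80 + (-8/3 + 50/3)) = 26*(-80 + 14) = 26*(-66) = -1716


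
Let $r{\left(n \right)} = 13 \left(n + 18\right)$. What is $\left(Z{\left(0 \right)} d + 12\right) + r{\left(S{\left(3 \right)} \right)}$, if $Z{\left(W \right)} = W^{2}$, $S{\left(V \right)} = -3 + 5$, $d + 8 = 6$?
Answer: $272$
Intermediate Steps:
$d = -2$ ($d = -8 + 6 = -2$)
$S{\left(V \right)} = 2$
$r{\left(n \right)} = 234 + 13 n$ ($r{\left(n \right)} = 13 \left(18 + n\right) = 234 + 13 n$)
$\left(Z{\left(0 \right)} d + 12\right) + r{\left(S{\left(3 \right)} \right)} = \left(0^{2} \left(-2\right) + 12\right) + \left(234 + 13 \cdot 2\right) = \left(0 \left(-2\right) + 12\right) + \left(234 + 26\right) = \left(0 + 12\right) + 260 = 12 + 260 = 272$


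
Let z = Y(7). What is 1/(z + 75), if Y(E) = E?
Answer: 1/82 ≈ 0.012195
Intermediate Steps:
z = 7
1/(z + 75) = 1/(7 + 75) = 1/82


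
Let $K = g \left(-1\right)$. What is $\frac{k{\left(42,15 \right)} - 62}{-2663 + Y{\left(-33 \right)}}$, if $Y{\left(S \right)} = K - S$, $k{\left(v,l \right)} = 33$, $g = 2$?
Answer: $\frac{29}{2632} \approx 0.011018$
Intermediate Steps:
$K = -2$ ($K = 2 \left(-1\right) = -2$)
$Y{\left(S \right)} = -2 - S$
$\frac{k{\left(42,15 \right)} - 62}{-2663 + Y{\left(-33 \right)}} = \frac{33 - 62}{-2663 - -31} = - \frac{29}{-2663 + \left(-2 + 33\right)} = - \frac{29}{-2663 + 31} = - \frac{29}{-2632} = \left(-29\right) \left(- \frac{1}{2632}\right) = \frac{29}{2632}$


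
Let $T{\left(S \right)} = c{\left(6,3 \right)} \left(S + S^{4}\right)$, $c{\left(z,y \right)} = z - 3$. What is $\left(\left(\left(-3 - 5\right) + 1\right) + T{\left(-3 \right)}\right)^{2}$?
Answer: $51529$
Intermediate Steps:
$c{\left(z,y \right)} = -3 + z$
$T{\left(S \right)} = 3 S + 3 S^{4}$ ($T{\left(S \right)} = \left(-3 + 6\right) \left(S + S^{4}\right) = 3 \left(S + S^{4}\right) = 3 S + 3 S^{4}$)
$\left(\left(\left(-3 - 5\right) + 1\right) + T{\left(-3 \right)}\right)^{2} = \left(\left(\left(-3 - 5\right) + 1\right) + 3 \left(-3\right) \left(1 + \left(-3\right)^{3}\right)\right)^{2} = \left(\left(-8 + 1\right) + 3 \left(-3\right) \left(1 - 27\right)\right)^{2} = \left(-7 + 3 \left(-3\right) \left(-26\right)\right)^{2} = \left(-7 + 234\right)^{2} = 227^{2} = 51529$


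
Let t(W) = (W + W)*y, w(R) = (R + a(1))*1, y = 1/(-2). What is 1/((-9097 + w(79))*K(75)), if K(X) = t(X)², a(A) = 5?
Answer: -1/50698125 ≈ -1.9725e-8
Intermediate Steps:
y = -½ ≈ -0.50000
w(R) = 5 + R (w(R) = (R + 5)*1 = (5 + R)*1 = 5 + R)
t(W) = -W (t(W) = (W + W)*(-½) = (2*W)*(-½) = -W)
K(X) = X² (K(X) = (-X)² = X²)
1/((-9097 + w(79))*K(75)) = 1/((-9097 + (5 + 79))*(75²)) = 1/((-9097 + 84)*5625) = (1/5625)/(-9013) = -1/9013*1/5625 = -1/50698125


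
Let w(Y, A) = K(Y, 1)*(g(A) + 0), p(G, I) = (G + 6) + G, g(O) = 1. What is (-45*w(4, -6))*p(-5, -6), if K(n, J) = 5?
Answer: 900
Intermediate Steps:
p(G, I) = 6 + 2*G (p(G, I) = (6 + G) + G = 6 + 2*G)
w(Y, A) = 5 (w(Y, A) = 5*(1 + 0) = 5*1 = 5)
(-45*w(4, -6))*p(-5, -6) = (-45*5)*(6 + 2*(-5)) = -225*(6 - 10) = -225*(-4) = 900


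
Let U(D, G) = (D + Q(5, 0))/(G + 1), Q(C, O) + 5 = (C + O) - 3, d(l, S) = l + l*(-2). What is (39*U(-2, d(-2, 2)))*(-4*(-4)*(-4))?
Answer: 4160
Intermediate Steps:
d(l, S) = -l (d(l, S) = l - 2*l = -l)
Q(C, O) = -8 + C + O (Q(C, O) = -5 + ((C + O) - 3) = -5 + (-3 + C + O) = -8 + C + O)
U(D, G) = (-3 + D)/(1 + G) (U(D, G) = (D + (-8 + 5 + 0))/(G + 1) = (D - 3)/(1 + G) = (-3 + D)/(1 + G))
(39*U(-2, d(-2, 2)))*(-4*(-4)*(-4)) = (39*((-3 - 2)/(1 - 1*(-2))))*(-4*(-4)*(-4)) = (39*(-5/(1 + 2)))*(16*(-4)) = (39*(-5/3))*(-64) = -65*(-64) = 4160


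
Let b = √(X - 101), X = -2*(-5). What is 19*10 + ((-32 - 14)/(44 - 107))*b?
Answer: 190 + 46*I*√91/63 ≈ 190.0 + 6.9653*I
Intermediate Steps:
X = 10
b = I*√91 (b = √(10 - 101) = √(-91) = I*√91 ≈ 9.5394*I)
19*10 + ((-32 - 14)/(44 - 107))*b = 19*10 + ((-32 - 14)/(44 - 107))*(I*√91) = 190 + (-46/(-63))*(I*√91) = 190 + (-46*(-1/63))*(I*√91) = 190 + 46*(I*√91)/63 = 190 + 46*I*√91/63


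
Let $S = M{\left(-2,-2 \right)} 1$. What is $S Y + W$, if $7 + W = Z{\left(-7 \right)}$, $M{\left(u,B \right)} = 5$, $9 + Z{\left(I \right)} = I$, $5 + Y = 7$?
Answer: $-13$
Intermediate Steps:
$Y = 2$ ($Y = -5 + 7 = 2$)
$Z{\left(I \right)} = -9 + I$
$W = -23$ ($W = -7 - 16 = -23$)
$S = 5$ ($S = 5 \cdot 1 = 5$)
$S Y + W = 5 \cdot 2 - 23 = 10 - 23 = -13$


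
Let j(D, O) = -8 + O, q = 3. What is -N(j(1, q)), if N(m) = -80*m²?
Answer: 2000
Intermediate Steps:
-N(j(1, q)) = -(-80)*(-8 + 3)² = -(-80)*(-5)² = -(-80)*25 = -1*(-2000) = 2000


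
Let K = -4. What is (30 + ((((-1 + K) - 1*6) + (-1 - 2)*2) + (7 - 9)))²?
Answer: 121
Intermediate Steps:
(30 + ((((-1 + K) - 1*6) + (-1 - 2)*2) + (7 - 9)))² = (30 + ((((-1 - 4) - 1*6) + (-1 - 2)*2) + (7 - 9)))² = (30 + (((-5 - 6) - 3*2) - 2))² = (30 + ((-11 - 6) - 2))² = (30 + (-17 - 2))² = (30 - 19)² = 11² = 121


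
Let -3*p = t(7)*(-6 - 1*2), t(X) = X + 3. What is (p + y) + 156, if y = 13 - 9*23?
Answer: -34/3 ≈ -11.333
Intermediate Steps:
t(X) = 3 + X
y = -194 (y = 13 - 207 = -194)
p = 80/3 (p = -(3 + 7)*(-6 - 1*2)/3 = -10*(-6 - 2)/3 = -10*(-8)/3 = -⅓*(-80) = 80/3 ≈ 26.667)
(p + y) + 156 = (80/3 - 194) + 156 = -502/3 + 156 = -34/3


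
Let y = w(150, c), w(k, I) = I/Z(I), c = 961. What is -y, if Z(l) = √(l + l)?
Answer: -31*√2/2 ≈ -21.920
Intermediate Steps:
Z(l) = √2*√l (Z(l) = √(2*l) = √2*√l)
w(k, I) = √2*√I/2 (w(k, I) = I/((√2*√I)) = I*(√2/(2*√I)) = √2*√I/2)
y = 31*√2/2 (y = √2*√961/2 = (½)*√2*31 = 31*√2/2 ≈ 21.920)
-y = -31*√2/2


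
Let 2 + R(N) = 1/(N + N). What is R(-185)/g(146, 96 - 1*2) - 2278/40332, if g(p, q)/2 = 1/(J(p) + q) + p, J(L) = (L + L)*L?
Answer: -737026628222/11636078893935 ≈ -0.063340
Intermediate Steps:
J(L) = 2*L² (J(L) = (2*L)*L = 2*L²)
g(p, q) = 2*p + 2/(q + 2*p²) (g(p, q) = 2*(1/(2*p² + q) + p) = 2*(1/(q + 2*p²) + p) = 2*(p + 1/(q + 2*p²)) = 2*p + 2/(q + 2*p²))
R(N) = -2 + 1/(2*N) (R(N) = -2 + 1/(N + N) = -2 + 1/(2*N))
R(-185)/g(146, 96 - 1*2) - 2278/40332 = (-2 + (½)/(-185))/((2*(1 + 2*146³ + 146*(96 - 1*2))/((96 - 1*2) + 2*146²))) - 2278/40332 = (-2 + (½)*(-1/185))/((2*(1 + 2*3112136 + 146*(96 - 2))/((96 - 2) + 2*21316))) - 2278*1/40332 = (-2 - 1/370)/((2*(1 + 6224272 + 146*94)/(94 + 42632))) - 1139/20166 = -741*21363/(1 + 6224272 + 13724)/370 - 1139/20166 = -741/(370*(2*(1/42726)*6237997)) - 1139/20166 = -741/(370*6237997/21363) - 1139/20166 = -741/370*21363/6237997 - 1139/20166 = -15829983/2308058890 - 1139/20166 = -737026628222/11636078893935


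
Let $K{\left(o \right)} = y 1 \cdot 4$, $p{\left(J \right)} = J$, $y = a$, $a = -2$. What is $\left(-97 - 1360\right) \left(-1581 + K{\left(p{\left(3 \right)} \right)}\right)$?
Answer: $2315173$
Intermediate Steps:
$y = -2$
$K{\left(o \right)} = -8$ ($K{\left(o \right)} = \left(-2\right) 1 \cdot 4 = \left(-2\right) 4 = -8$)
$\left(-97 - 1360\right) \left(-1581 + K{\left(p{\left(3 \right)} \right)}\right) = \left(-97 - 1360\right) \left(-1581 - 8\right) = \left(-1457\right) \left(-1589\right) = 2315173$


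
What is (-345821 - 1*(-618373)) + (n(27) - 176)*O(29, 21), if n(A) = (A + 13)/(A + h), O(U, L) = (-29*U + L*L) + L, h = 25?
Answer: 4406538/13 ≈ 3.3896e+5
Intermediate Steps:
O(U, L) = L + L**2 - 29*U (O(U, L) = (-29*U + L**2) + L = (L**2 - 29*U) + L = L + L**2 - 29*U)
n(A) = (13 + A)/(25 + A) (n(A) = (A + 13)/(A + 25) = (13 + A)/(25 + A))
(-345821 - 1*(-618373)) + (n(27) - 176)*O(29, 21) = (-345821 - 1*(-618373)) + ((13 + 27)/(25 + 27) - 176)*(21 + 21**2 - 29*29) = (-345821 + 618373) + (40/52 - 176)*(21 + 441 - 841) = 272552 + ((1/52)*40 - 176)*(-379) = 272552 + (10/13 - 176)*(-379) = 272552 - 2278/13*(-379) = 272552 + 863362/13 = 4406538/13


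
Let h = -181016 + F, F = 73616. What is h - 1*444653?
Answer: -552053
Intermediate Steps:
h = -107400 (h = -181016 + 73616 = -107400)
h - 1*444653 = -107400 - 1*444653 = -107400 - 444653 = -552053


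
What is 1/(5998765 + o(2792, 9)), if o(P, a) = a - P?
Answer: 1/5995982 ≈ 1.6678e-7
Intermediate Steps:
1/(5998765 + o(2792, 9)) = 1/(5998765 + (9 - 1*2792)) = 1/(5998765 + (9 - 2792)) = 1/(5998765 - 2783) = 1/5995982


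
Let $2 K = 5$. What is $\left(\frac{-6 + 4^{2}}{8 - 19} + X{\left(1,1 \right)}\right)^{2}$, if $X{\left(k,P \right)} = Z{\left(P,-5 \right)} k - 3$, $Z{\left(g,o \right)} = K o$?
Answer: $\frac{130321}{484} \approx 269.26$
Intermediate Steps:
$K = \frac{5}{2}$ ($K = \frac{1}{2} \cdot 5 = \frac{5}{2} \approx 2.5$)
$Z{\left(g,o \right)} = \frac{5 o}{2}$
$X{\left(k,P \right)} = -3 - \frac{25 k}{2}$ ($X{\left(k,P \right)} = \frac{5}{2} \left(-5\right) k - 3 = - \frac{25 k}{2} - 3 = -3 - \frac{25 k}{2}$)
$\left(\frac{-6 + 4^{2}}{8 - 19} + X{\left(1,1 \right)}\right)^{2} = \left(\frac{-6 + 4^{2}}{8 - 19} - \frac{31}{2}\right)^{2} = \left(\frac{-6 + 16}{-11} - \frac{31}{2}\right)^{2} = \left(10 \left(- \frac{1}{11}\right) - \frac{31}{2}\right)^{2} = \left(- \frac{10}{11} - \frac{31}{2}\right)^{2} = \left(- \frac{361}{22}\right)^{2} = \frac{130321}{484}$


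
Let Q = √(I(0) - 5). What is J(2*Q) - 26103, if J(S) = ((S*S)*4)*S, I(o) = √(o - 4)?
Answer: -26103 + 32*(-5 + 2*I)^(3/2) ≈ -26319.0 - 336.51*I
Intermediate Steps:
I(o) = √(-4 + o)
Q = √(-5 + 2*I) (Q = √(√(-4 + 0) - 5) = √(√(-4) - 5) = √(2*I - 5) = √(-5 + 2*I) ≈ 0.43884 + 2.2787*I)
J(S) = 4*S³ (J(S) = (S²*4)*S = (4*S²)*S = 4*S³)
J(2*Q) - 26103 = 4*(2*√(-5 + 2*I))³ - 26103 = 4*(8*(-5 + 2*I)^(3/2)) - 26103 = 32*(-5 + 2*I)^(3/2) - 26103 = -26103 + 32*(-5 + 2*I)^(3/2)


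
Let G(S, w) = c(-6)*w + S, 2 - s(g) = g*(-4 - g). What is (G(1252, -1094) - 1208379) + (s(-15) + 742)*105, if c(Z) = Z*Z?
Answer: -1151066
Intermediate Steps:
c(Z) = Z²
s(g) = 2 - g*(-4 - g)
G(S, w) = S + 36*w (G(S, w) = (-6)²*w + S = 36*w + S = S + 36*w)
(G(1252, -1094) - 1208379) + (s(-15) + 742)*105 = ((1252 + 36*(-1094)) - 1208379) + ((2 + (-15)² + 4*(-15)) + 742)*105 = ((1252 - 39384) - 1208379) + ((2 + 225 - 60) + 742)*105 = (-38132 - 1208379) + (167 + 742)*105 = -1246511 + 909*105 = -1246511 + 95445 = -1151066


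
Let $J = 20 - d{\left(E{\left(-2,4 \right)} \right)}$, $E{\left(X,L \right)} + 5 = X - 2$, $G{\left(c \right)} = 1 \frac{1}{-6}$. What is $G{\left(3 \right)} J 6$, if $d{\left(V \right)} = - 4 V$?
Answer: $16$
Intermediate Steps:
$G{\left(c \right)} = - \frac{1}{6}$ ($G{\left(c \right)} = 1 \left(- \frac{1}{6}\right) = - \frac{1}{6}$)
$E{\left(X,L \right)} = -7 + X$ ($E{\left(X,L \right)} = -5 + \left(X - 2\right) = -5 + \left(-2 + X\right) = -7 + X$)
$J = -16$ ($J = 20 - - 4 \left(-7 - 2\right) = 20 - \left(-4\right) \left(-9\right) = 20 - 36 = -16$)
$G{\left(3 \right)} J 6 = \left(- \frac{1}{6}\right) \left(-16\right) 6 = \frac{8}{3} \cdot 6 = 16$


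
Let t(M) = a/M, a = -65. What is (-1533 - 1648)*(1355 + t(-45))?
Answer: -38833648/9 ≈ -4.3148e+6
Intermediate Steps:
t(M) = -65/M
(-1533 - 1648)*(1355 + t(-45)) = (-1533 - 1648)*(1355 - 65/(-45)) = -3181*(1355 - 65*(-1/45)) = -3181*(1355 + 13/9) = -3181*12208/9 = -38833648/9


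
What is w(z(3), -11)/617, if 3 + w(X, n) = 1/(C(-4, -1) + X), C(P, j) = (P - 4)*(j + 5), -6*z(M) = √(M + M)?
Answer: -18621/3790231 + √6/3790231 ≈ -0.0049122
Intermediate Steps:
z(M) = -√2*√M/6 (z(M) = -√(M + M)/6 = -√2*√M/6)
C(P, j) = (-4 + P)*(5 + j)
w(X, n) = -3 + 1/(-32 + X) (w(X, n) = -3 + 1/((-20 - 4*(-1) + 5*(-4) - 4*(-1)) + X) = -3 + 1/((-20 + 4 - 20 + 4) + X) = -3 + 1/(-32 + X))
w(z(3), -11)/617 = ((97 - (-1)*√2*√3/2)/(-32 - √2*√3/6))/617 = ((97 - (-1)*√6/2)/(-32 - √6/6))*(1/617) = ((97 + √6/2)/(-32 - √6/6))*(1/617) = (97 + √6/2)/(617*(-32 - √6/6))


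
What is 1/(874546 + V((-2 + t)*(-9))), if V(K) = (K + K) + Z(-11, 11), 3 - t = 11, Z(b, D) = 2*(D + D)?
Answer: 1/874770 ≈ 1.1432e-6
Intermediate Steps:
Z(b, D) = 4*D (Z(b, D) = 2*(2*D) = 4*D)
t = -8 (t = 3 - 1*11 = 3 - 11 = -8)
V(K) = 44 + 2*K (V(K) = (K + K) + 4*11 = 2*K + 44 = 44 + 2*K)
1/(874546 + V((-2 + t)*(-9))) = 1/(874546 + (44 + 2*((-2 - 8)*(-9)))) = 1/(874546 + (44 + 2*(-10*(-9)))) = 1/(874546 + (44 + 2*90)) = 1/(874546 + (44 + 180)) = 1/(874546 + 224) = 1/874770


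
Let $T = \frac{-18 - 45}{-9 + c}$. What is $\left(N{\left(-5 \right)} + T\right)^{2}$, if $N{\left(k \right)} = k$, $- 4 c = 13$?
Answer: $\frac{1}{49} \approx 0.020408$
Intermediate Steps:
$c = - \frac{13}{4}$ ($c = \left(- \frac{1}{4}\right) 13 = - \frac{13}{4} \approx -3.25$)
$T = \frac{36}{7}$ ($T = \frac{-18 - 45}{-9 - \frac{13}{4}} = - \frac{63}{- \frac{49}{4}} = \left(-63\right) \left(- \frac{4}{49}\right) = \frac{36}{7} \approx 5.1429$)
$\left(N{\left(-5 \right)} + T\right)^{2} = \left(-5 + \frac{36}{7}\right)^{2} = \left(\frac{1}{7}\right)^{2} = \frac{1}{49}$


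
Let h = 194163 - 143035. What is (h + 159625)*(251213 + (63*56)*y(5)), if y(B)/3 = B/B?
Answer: 55174503141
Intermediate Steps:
y(B) = 3 (y(B) = 3*(B/B) = 3*1 = 3)
h = 51128
(h + 159625)*(251213 + (63*56)*y(5)) = (51128 + 159625)*(251213 + (63*56)*3) = 210753*(251213 + 3528*3) = 210753*(251213 + 10584) = 210753*261797 = 55174503141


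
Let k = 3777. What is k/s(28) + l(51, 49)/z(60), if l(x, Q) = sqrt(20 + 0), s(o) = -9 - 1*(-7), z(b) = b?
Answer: -3777/2 + sqrt(5)/30 ≈ -1888.4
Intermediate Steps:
s(o) = -2 (s(o) = -9 + 7 = -2)
l(x, Q) = 2*sqrt(5) (l(x, Q) = sqrt(20) = 2*sqrt(5))
k/s(28) + l(51, 49)/z(60) = 3777/(-2) + (2*sqrt(5))/60 = 3777*(-1/2) + (2*sqrt(5))*(1/60) = -3777/2 + sqrt(5)/30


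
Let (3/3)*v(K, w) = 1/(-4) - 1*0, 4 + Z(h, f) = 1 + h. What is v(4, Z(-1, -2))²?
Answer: 1/16 ≈ 0.062500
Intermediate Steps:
Z(h, f) = -3 + h (Z(h, f) = -4 + (1 + h) = -3 + h)
v(K, w) = -¼ (v(K, w) = 1/(-4) - 1*0 = -¼ + 0 = -¼)
v(4, Z(-1, -2))² = (-¼)² = 1/16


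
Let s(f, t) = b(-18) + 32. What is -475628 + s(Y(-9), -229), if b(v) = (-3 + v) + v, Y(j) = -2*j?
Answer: -475635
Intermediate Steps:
b(v) = -3 + 2*v
s(f, t) = -7 (s(f, t) = (-3 + 2*(-18)) + 32 = (-3 - 36) + 32 = -39 + 32 = -7)
-475628 + s(Y(-9), -229) = -475628 - 7 = -475635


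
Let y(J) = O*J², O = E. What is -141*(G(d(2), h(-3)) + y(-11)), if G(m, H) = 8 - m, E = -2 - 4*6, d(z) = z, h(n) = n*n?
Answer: 442740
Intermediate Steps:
h(n) = n²
E = -26 (E = -2 - 24 = -26)
O = -26
y(J) = -26*J²
-141*(G(d(2), h(-3)) + y(-11)) = -141*((8 - 1*2) - 26*(-11)²) = -141*((8 - 2) - 26*121) = -141*(6 - 3146) = -141*(-3140) = 442740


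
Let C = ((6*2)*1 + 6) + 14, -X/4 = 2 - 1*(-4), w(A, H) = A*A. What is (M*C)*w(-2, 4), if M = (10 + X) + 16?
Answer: 256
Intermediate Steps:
w(A, H) = A**2
X = -24 (X = -4*(2 - 1*(-4)) = -4*(2 + 4) = -4*6 = -24)
M = 2 (M = (10 - 24) + 16 = -14 + 16 = 2)
C = 32 (C = (12*1 + 6) + 14 = (12 + 6) + 14 = 18 + 14 = 32)
(M*C)*w(-2, 4) = (2*32)*(-2)**2 = 64*4 = 256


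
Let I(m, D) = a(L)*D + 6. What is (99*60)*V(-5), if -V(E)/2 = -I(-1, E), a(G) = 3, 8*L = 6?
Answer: -106920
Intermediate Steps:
L = ¾ (L = (⅛)*6 = ¾ ≈ 0.75000)
I(m, D) = 6 + 3*D (I(m, D) = 3*D + 6 = 6 + 3*D)
V(E) = 12 + 6*E (V(E) = -(-2)*(6 + 3*E) = -2*(-6 - 3*E) = 12 + 6*E)
(99*60)*V(-5) = (99*60)*(12 + 6*(-5)) = 5940*(12 - 30) = 5940*(-18) = -106920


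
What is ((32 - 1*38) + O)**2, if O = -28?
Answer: 1156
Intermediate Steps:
((32 - 1*38) + O)**2 = ((32 - 1*38) - 28)**2 = ((32 - 38) - 28)**2 = (-6 - 28)**2 = (-34)**2 = 1156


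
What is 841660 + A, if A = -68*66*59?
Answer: 576868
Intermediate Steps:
A = -264792 (A = -4488*59 = -264792)
841660 + A = 841660 - 264792 = 576868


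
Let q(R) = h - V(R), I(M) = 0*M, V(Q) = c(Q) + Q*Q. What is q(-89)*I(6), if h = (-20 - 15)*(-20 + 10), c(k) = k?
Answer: 0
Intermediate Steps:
V(Q) = Q + Q² (V(Q) = Q + Q*Q = Q + Q²)
h = 350 (h = -35*(-10) = 350)
I(M) = 0
q(R) = 350 - R*(1 + R)
q(-89)*I(6) = (350 - 1*(-89) - 1*(-89)²)*0 = (350 + 89 - 1*7921)*0 = (350 + 89 - 7921)*0 = -7482*0 = 0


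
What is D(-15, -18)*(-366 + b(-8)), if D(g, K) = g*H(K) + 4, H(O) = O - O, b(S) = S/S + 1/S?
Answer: -2921/2 ≈ -1460.5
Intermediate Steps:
b(S) = 1 + 1/S
H(O) = 0
D(g, K) = 4 (D(g, K) = g*0 + 4 = 0 + 4 = 4)
D(-15, -18)*(-366 + b(-8)) = 4*(-366 + (1 - 8)/(-8)) = 4*(-366 - 1/8*(-7)) = 4*(-366 + 7/8) = 4*(-2921/8) = -2921/2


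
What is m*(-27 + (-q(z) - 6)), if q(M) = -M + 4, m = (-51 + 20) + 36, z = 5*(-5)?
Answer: -310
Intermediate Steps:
z = -25
m = 5 (m = -31 + 36 = 5)
q(M) = 4 - M
m*(-27 + (-q(z) - 6)) = 5*(-27 + (-(4 - 1*(-25)) - 6)) = 5*(-27 + (-(4 + 25) - 6)) = 5*(-27 + (-1*29 - 6)) = 5*(-27 + (-29 - 6)) = 5*(-27 - 35) = 5*(-62) = -310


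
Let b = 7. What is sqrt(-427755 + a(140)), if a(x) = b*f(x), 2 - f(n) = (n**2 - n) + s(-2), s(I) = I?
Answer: I*sqrt(563947) ≈ 750.96*I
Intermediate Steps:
f(n) = 4 + n - n**2 (f(n) = 2 - ((n**2 - n) - 2) = 2 - (-2 + n**2 - n) = 2 + (2 + n - n**2) = 4 + n - n**2)
a(x) = 28 - 7*x**2 + 7*x (a(x) = 7*(4 + x - x**2) = 28 - 7*x**2 + 7*x)
sqrt(-427755 + a(140)) = sqrt(-427755 + (28 - 7*140**2 + 7*140)) = sqrt(-427755 + (28 - 7*19600 + 980)) = sqrt(-427755 + (28 - 137200 + 980)) = sqrt(-427755 - 136192) = sqrt(-563947) = I*sqrt(563947)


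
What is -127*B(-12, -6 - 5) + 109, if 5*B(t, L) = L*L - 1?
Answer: -2939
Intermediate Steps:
B(t, L) = -⅕ + L²/5 (B(t, L) = (L*L - 1)/5 = (L² - 1)/5 = (-1 + L²)/5 = -⅕ + L²/5)
-127*B(-12, -6 - 5) + 109 = -127*(-⅕ + (-6 - 5)²/5) + 109 = -127*(-⅕ + (⅕)*(-11)²) + 109 = -127*(-⅕ + (⅕)*121) + 109 = -127*(-⅕ + 121/5) + 109 = -127*24 + 109 = -3048 + 109 = -2939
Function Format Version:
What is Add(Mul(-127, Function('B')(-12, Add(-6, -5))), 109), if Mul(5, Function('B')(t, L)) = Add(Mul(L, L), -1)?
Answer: -2939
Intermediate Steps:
Function('B')(t, L) = Add(Rational(-1, 5), Mul(Rational(1, 5), Pow(L, 2))) (Function('B')(t, L) = Mul(Rational(1, 5), Add(Mul(L, L), -1)) = Mul(Rational(1, 5), Add(Pow(L, 2), -1)) = Mul(Rational(1, 5), Add(-1, Pow(L, 2))) = Add(Rational(-1, 5), Mul(Rational(1, 5), Pow(L, 2))))
Add(Mul(-127, Function('B')(-12, Add(-6, -5))), 109) = Add(Mul(-127, Add(Rational(-1, 5), Mul(Rational(1, 5), Pow(Add(-6, -5), 2)))), 109) = Add(Mul(-127, Add(Rational(-1, 5), Mul(Rational(1, 5), Pow(-11, 2)))), 109) = Add(Mul(-127, Add(Rational(-1, 5), Mul(Rational(1, 5), 121))), 109) = Add(Mul(-127, Add(Rational(-1, 5), Rational(121, 5))), 109) = Add(Mul(-127, 24), 109) = Add(-3048, 109) = -2939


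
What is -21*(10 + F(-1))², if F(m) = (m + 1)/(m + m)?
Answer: -2100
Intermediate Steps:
F(m) = (1 + m)/(2*m) (F(m) = (1 + m)/((2*m)) = (1 + m)*(1/(2*m)) = (1 + m)/(2*m))
-21*(10 + F(-1))² = -21*(10 + (½)*(1 - 1)/(-1))² = -21*(10 + (½)*(-1)*0)² = -21*(10 + 0)² = -21*10² = -21*100 = -2100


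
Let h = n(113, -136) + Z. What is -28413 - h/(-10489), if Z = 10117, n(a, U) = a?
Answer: -298013727/10489 ≈ -28412.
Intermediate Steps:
h = 10230 (h = 113 + 10117 = 10230)
-28413 - h/(-10489) = -28413 - 10230/(-10489) = -28413 - 10230*(-1)/10489 = -28413 - 1*(-10230/10489) = -28413 + 10230/10489 = -298013727/10489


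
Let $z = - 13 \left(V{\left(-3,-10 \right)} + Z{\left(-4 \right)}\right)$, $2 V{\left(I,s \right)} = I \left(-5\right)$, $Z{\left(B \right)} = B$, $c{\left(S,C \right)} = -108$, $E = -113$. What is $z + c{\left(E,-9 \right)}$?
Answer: $- \frac{307}{2} \approx -153.5$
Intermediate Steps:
$V{\left(I,s \right)} = - \frac{5 I}{2}$ ($V{\left(I,s \right)} = \frac{I \left(-5\right)}{2} = \frac{\left(-5\right) I}{2} = - \frac{5 I}{2}$)
$z = - \frac{91}{2}$ ($z = - 13 \left(\left(- \frac{5}{2}\right) \left(-3\right) - 4\right) = - 13 \left(\frac{15}{2} - 4\right) = \left(-13\right) \frac{7}{2} = - \frac{91}{2} \approx -45.5$)
$z + c{\left(E,-9 \right)} = - \frac{91}{2} - 108 = - \frac{307}{2}$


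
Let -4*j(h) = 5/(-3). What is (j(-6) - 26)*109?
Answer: -33463/12 ≈ -2788.6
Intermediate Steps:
j(h) = 5/12 (j(h) = -5/(4*(-3)) = -5*(-1)/(4*3) = -1/4*(-5/3) = 5/12)
(j(-6) - 26)*109 = (5/12 - 26)*109 = -307/12*109 = -33463/12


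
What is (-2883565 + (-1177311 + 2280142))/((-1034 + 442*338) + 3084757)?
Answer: -1780734/3233119 ≈ -0.55078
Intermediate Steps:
(-2883565 + (-1177311 + 2280142))/((-1034 + 442*338) + 3084757) = (-2883565 + 1102831)/((-1034 + 149396) + 3084757) = -1780734/(148362 + 3084757) = -1780734/3233119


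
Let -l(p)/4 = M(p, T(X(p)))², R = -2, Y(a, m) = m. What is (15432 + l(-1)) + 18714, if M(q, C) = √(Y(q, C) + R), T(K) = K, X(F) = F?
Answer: 34158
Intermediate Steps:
M(q, C) = √(-2 + C) (M(q, C) = √(C - 2) = √(-2 + C))
l(p) = 8 - 4*p (l(p) = -(-8 + 4*p) = -4*(-2 + p) = 8 - 4*p)
(15432 + l(-1)) + 18714 = (15432 + (8 - 4*(-1))) + 18714 = (15432 + (8 + 4)) + 18714 = (15432 + 12) + 18714 = 15444 + 18714 = 34158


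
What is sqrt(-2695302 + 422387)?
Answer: I*sqrt(2272915) ≈ 1507.6*I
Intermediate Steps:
sqrt(-2695302 + 422387) = sqrt(-2272915) = I*sqrt(2272915)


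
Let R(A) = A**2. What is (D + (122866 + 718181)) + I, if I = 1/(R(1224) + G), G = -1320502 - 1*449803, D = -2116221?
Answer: -347011825447/272129 ≈ -1.2752e+6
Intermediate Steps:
G = -1770305 (G = -1320502 - 449803 = -1770305)
I = -1/272129 (I = 1/(1224**2 - 1770305) = 1/(1498176 - 1770305) = 1/(-272129) = -1/272129 ≈ -3.6747e-6)
(D + (122866 + 718181)) + I = (-2116221 + (122866 + 718181)) - 1/272129 = (-2116221 + 841047) - 1/272129 = -1275174 - 1/272129 = -347011825447/272129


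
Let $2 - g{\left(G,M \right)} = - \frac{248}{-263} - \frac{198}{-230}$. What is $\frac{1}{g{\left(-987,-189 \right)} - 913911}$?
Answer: $- \frac{30245}{27641232262} \approx -1.0942 \cdot 10^{-6}$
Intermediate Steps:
$g{\left(G,M \right)} = \frac{5933}{30245}$ ($g{\left(G,M \right)} = 2 - \left(- \frac{248}{-263} - \frac{198}{-230}\right) = 2 - \left(\left(-248\right) \left(- \frac{1}{263}\right) - - \frac{99}{115}\right) = 2 - \left(\frac{248}{263} + \frac{99}{115}\right) = 2 - \frac{54557}{30245} = \frac{5933}{30245}$)
$\frac{1}{g{\left(-987,-189 \right)} - 913911} = \frac{1}{\frac{5933}{30245} - 913911} = \frac{1}{- \frac{27641232262}{30245}} = - \frac{30245}{27641232262}$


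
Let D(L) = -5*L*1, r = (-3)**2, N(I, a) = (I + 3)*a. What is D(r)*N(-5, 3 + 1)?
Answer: 360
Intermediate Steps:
N(I, a) = a*(3 + I) (N(I, a) = (3 + I)*a = a*(3 + I))
r = 9
D(L) = -5*L
D(r)*N(-5, 3 + 1) = (-5*9)*((3 + 1)*(3 - 5)) = -180*(-2) = -45*(-8) = 360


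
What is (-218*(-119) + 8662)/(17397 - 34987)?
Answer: -17302/8795 ≈ -1.9673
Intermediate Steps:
(-218*(-119) + 8662)/(17397 - 34987) = (25942 + 8662)/(-17590) = 34604*(-1/17590) = -17302/8795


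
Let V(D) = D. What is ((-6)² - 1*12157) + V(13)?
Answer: -12108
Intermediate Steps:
((-6)² - 1*12157) + V(13) = ((-6)² - 1*12157) + 13 = (36 - 12157) + 13 = -12121 + 13 = -12108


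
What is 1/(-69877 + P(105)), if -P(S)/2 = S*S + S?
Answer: -1/92137 ≈ -1.0853e-5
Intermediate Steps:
P(S) = -2*S - 2*S² (P(S) = -2*(S*S + S) = -2*(S² + S) = -2*(S + S²) = -2*S - 2*S²)
1/(-69877 + P(105)) = 1/(-69877 - 2*105*(1 + 105)) = 1/(-69877 - 2*105*106) = 1/(-69877 - 22260) = 1/(-92137) = -1/92137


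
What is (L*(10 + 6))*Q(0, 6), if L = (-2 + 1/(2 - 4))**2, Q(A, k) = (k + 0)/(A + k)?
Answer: 100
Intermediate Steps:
Q(A, k) = k/(A + k)
L = 25/4 (L = (-2 + 1/(-2))**2 = (-2 - 1/2)**2 = (-5/2)**2 = 25/4 ≈ 6.2500)
(L*(10 + 6))*Q(0, 6) = (25*(10 + 6)/4)*(6/(0 + 6)) = ((25/4)*16)*(6/6) = 100*(6*(1/6)) = 100*1 = 100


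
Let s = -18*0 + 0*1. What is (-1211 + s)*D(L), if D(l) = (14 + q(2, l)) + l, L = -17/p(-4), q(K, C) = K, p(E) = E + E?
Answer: -175595/8 ≈ -21949.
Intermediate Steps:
p(E) = 2*E
s = 0 (s = 0 + 0 = 0)
L = 17/8 (L = -17/(2*(-4)) = -17/(-8) = -17*(-⅛) = 17/8 ≈ 2.1250)
D(l) = 16 + l (D(l) = (14 + 2) + l = 16 + l)
(-1211 + s)*D(L) = (-1211 + 0)*(16 + 17/8) = -1211*145/8 = -175595/8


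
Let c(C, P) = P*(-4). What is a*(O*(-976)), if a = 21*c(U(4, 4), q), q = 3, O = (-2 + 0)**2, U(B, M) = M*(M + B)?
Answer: 983808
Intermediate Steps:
U(B, M) = M*(B + M)
O = 4 (O = (-2)**2 = 4)
c(C, P) = -4*P
a = -252 (a = 21*(-4*3) = 21*(-12) = -252)
a*(O*(-976)) = -1008*(-976) = -252*(-3904) = 983808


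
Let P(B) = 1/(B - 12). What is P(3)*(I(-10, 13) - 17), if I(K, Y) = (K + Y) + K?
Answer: 8/3 ≈ 2.6667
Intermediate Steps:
P(B) = 1/(-12 + B)
I(K, Y) = Y + 2*K
P(3)*(I(-10, 13) - 17) = ((13 + 2*(-10)) - 17)/(-12 + 3) = ((13 - 20) - 17)/(-9) = -(-7 - 17)/9 = -1/9*(-24) = 8/3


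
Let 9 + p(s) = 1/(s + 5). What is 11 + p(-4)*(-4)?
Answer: 43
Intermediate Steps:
p(s) = -9 + 1/(5 + s) (p(s) = -9 + 1/(s + 5) = -9 + 1/(5 + s))
11 + p(-4)*(-4) = 11 + ((-44 - 9*(-4))/(5 - 4))*(-4) = 11 + ((-44 + 36)/1)*(-4) = 11 + (1*(-8))*(-4) = 11 - 8*(-4) = 11 + 32 = 43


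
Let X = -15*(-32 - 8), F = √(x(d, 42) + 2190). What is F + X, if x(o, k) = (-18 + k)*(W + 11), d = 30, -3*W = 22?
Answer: 600 + √2278 ≈ 647.73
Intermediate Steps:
W = -22/3 (W = -⅓*22 = -22/3 ≈ -7.3333)
x(o, k) = -66 + 11*k/3 (x(o, k) = (-18 + k)*(-22/3 + 11) = (-18 + k)*(11/3) = -66 + 11*k/3)
F = √2278 (F = √((-66 + (11/3)*42) + 2190) = √((-66 + 154) + 2190) = √(88 + 2190) = √2278 ≈ 47.728)
X = 600 (X = -15*(-40) = 600)
F + X = √2278 + 600 = 600 + √2278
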